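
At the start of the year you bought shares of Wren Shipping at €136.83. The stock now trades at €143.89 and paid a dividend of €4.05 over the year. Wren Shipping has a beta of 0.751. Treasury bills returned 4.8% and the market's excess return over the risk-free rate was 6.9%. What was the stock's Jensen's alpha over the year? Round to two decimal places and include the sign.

Realised HPR = (P1 + D1 − P0) / P0 = (143.89 + 4.05 − 136.83) / 136.83 = 11.11 / 136.83 = 8.1196%
CAPM required = R_f + β·MRP = 4.8% + 0.751 × 6.9% = 9.9819%
α = realised − required = 8.1196% − 9.9819% = -1.86%

-1.86%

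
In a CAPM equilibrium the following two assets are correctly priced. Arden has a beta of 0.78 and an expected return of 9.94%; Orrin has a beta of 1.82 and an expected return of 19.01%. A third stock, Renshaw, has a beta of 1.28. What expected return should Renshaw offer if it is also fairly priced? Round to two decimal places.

MRP (SML slope) = (19.01% − 9.94%) / (1.82 − 0.78) = 9.07% / 1.04 = 8.7212%
R_f (intercept) = 9.94% − 0.78 × 8.7212% = 3.1375%
E(R_Renshaw) = R_f + β × MRP = 3.1375% + 1.28 × 8.7212% = 14.30%

14.30%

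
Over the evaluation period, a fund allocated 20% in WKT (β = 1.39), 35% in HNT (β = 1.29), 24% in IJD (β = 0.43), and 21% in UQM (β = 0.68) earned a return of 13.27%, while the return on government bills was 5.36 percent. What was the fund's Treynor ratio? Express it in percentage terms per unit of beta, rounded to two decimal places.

8.11%

β_P = 0.20×1.39 + 0.35×1.29 + 0.24×0.43 + 0.21×0.68 = 0.9755
Treynor = (R_P − R_f) / β_P = (13.27% − 5.36%) / 0.9755 = 7.91% / 0.9755 = 8.11%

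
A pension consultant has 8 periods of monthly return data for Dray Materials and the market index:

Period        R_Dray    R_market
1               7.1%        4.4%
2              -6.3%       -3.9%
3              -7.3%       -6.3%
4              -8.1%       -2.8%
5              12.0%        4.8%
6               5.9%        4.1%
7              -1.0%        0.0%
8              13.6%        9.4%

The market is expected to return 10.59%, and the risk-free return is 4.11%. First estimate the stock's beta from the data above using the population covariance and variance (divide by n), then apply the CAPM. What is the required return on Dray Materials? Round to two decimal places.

14.39%

Mean R_i = (7.1 − 6.3 − 7.3 − 8.1 + 12.0 + 5.9 − 1.0 + 13.6) / 8 = 1.9875%
Mean R_m = (4.4 − 3.9 − 6.3 − 2.8 + 4.8 + 4.1 + 0.0 + 9.4) / 8 = 1.2125%
Σ(R_i − R̄_i)(R_m − R̄_m) = 314.8313  ⇒  Cov = 314.8313 / 8 = 39.3539
Σ(R_m − R̄_m)² = 198.5488  ⇒  Var(R_m) = 198.5488 / 8 = 24.8186
β = Cov / Var(R_m) = 39.3539 / 24.8186 = 1.5857
MRP = 10.59% − 4.11% = 6.48%
E(R) = R_f + β × MRP = 4.11% + 1.5857 × 6.48% = 14.39%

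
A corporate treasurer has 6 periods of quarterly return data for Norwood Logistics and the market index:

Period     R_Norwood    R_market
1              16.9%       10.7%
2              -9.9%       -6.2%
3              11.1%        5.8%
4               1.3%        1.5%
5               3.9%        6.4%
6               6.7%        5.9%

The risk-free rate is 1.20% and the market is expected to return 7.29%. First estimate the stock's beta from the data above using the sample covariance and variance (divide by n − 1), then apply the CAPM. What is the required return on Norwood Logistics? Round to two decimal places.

10.37%

Mean R_i = (16.9 − 9.9 + 11.1 + 1.3 + 3.9 + 6.7) / 6 = 5.0000%
Mean R_m = (10.7 − 6.2 + 5.8 + 1.5 + 6.4 + 5.9) / 6 = 4.0167%
Σ(R_i − R̄_i)(R_m − R̄_m) = 252.5300  ⇒  Cov = 252.5300 / 5 = 50.5060
Σ(R_m − R̄_m)² = 167.7883  ⇒  Var(R_m) = 167.7883 / 5 = 33.5577
β = Cov / Var(R_m) = 50.5060 / 33.5577 = 1.5050
MRP = 7.29% − 1.20% = 6.09%
E(R) = R_f + β × MRP = 1.20% + 1.5050 × 6.09% = 10.37%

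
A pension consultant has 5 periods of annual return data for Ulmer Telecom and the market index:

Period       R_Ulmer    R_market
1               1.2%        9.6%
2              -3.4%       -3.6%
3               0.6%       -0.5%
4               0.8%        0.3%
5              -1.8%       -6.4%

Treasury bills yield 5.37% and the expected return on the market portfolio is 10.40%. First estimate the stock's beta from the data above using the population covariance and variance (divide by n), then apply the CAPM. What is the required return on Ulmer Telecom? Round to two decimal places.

Mean R_i = (1.2 − 3.4 + 0.6 + 0.8 − 1.8) / 5 = -0.5200%
Mean R_m = (9.6 − 3.6 − 0.5 + 0.3 − 6.4) / 5 = -0.1200%
Σ(R_i − R̄_i)(R_m − R̄_m) = 34.9080  ⇒  Cov = 34.9080 / 5 = 6.9816
Σ(R_m − R̄_m)² = 146.3480  ⇒  Var(R_m) = 146.3480 / 5 = 29.2696
β = Cov / Var(R_m) = 6.9816 / 29.2696 = 0.2385
MRP = 10.40% − 5.37% = 5.03%
E(R) = R_f + β × MRP = 5.37% + 0.2385 × 5.03% = 6.57%

6.57%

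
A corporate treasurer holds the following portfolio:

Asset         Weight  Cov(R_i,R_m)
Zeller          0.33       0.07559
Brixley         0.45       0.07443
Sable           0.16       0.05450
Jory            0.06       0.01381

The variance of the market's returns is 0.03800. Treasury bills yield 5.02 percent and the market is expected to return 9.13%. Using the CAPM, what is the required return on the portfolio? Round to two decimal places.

12.37%

β_Zeller = 0.07559 / 0.03800 = 1.9892
β_Brixley = 0.07443 / 0.03800 = 1.9587
β_Sable = 0.05450 / 0.03800 = 1.4342
β_Jory = 0.01381 / 0.03800 = 0.3634
β_P = Σ w_i β_i = 0.33×1.9892 + 0.45×1.9587 + 0.16×1.4342 + 0.06×0.3634 = 1.7891
MRP = 9.13% − 5.02% = 4.11%
E(R_P) = R_f + β_P × MRP = 5.02% + 1.7891 × 4.11% = 12.37%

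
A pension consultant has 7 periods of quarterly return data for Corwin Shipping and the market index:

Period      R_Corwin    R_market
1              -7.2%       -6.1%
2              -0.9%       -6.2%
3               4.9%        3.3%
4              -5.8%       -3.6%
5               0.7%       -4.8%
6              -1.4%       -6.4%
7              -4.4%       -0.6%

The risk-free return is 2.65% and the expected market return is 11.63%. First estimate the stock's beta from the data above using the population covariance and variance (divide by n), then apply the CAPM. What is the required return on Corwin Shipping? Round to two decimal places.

7.85%

Mean R_i = (-7.2 − 0.9 + 4.9 − 5.8 + 0.7 − 1.4 − 4.4) / 7 = -2.0143%
Mean R_m = (-6.1 − 6.2 + 3.3 − 3.6 − 4.8 − 6.4 − 0.6) / 7 = -3.4857%
Σ(R_i − R̄_i)(R_m − R̄_m) = 45.6414  ⇒  Cov = 45.6414 / 7 = 6.5202
Σ(R_m − R̄_m)² = 78.8086  ⇒  Var(R_m) = 78.8086 / 7 = 11.2584
β = Cov / Var(R_m) = 6.5202 / 11.2584 = 0.5791
MRP = 11.63% − 2.65% = 8.98%
E(R) = R_f + β × MRP = 2.65% + 0.5791 × 8.98% = 7.85%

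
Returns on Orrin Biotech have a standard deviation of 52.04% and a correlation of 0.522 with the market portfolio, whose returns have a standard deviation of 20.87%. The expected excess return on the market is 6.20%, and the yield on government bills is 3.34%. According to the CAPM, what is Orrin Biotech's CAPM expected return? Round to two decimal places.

β = ρ × σ_i / σ_m = 0.522 × 52.04% / 20.87% = 1.3016
E(R) = 3.34% + 1.3016 × 6.20% = 11.41%

11.41%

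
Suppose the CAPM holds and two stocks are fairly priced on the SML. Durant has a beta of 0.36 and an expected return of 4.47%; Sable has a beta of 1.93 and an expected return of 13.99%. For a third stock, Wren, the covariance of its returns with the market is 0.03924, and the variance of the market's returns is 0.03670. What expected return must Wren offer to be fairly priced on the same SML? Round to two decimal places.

MRP = (13.99% − 4.47%) / (1.93 − 0.36) = 6.0637%
R_f = 4.47% − 0.36 × 6.0637% = 2.2871%
β_Wren = Cov / Var(R_m) = 0.03924 / 0.03670 = 1.0692
E(R_Wren) = R_f + β × MRP = 2.2871% + 1.0692 × 6.0637% = 8.77%

8.77%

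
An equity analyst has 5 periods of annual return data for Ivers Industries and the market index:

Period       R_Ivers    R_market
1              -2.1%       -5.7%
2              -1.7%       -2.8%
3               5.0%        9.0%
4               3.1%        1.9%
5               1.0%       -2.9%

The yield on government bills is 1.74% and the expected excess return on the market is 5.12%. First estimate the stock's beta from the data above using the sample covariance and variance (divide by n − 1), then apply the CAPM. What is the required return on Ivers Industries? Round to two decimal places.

4.25%

Mean R_i = (-2.1 − 1.7 + 5.0 + 3.1 + 1.0) / 5 = 1.0600%
Mean R_m = (-5.7 − 2.8 + 9.0 + 1.9 − 2.9) / 5 = -0.1000%
Σ(R_i − R̄_i)(R_m − R̄_m) = 65.2500  ⇒  Cov = 65.2500 / 4 = 16.3125
Σ(R_m − R̄_m)² = 133.3000  ⇒  Var(R_m) = 133.3000 / 4 = 33.3250
β = Cov / Var(R_m) = 16.3125 / 33.3250 = 0.4895
E(R) = R_f + β × MRP = 1.74% + 0.4895 × 5.12% = 4.25%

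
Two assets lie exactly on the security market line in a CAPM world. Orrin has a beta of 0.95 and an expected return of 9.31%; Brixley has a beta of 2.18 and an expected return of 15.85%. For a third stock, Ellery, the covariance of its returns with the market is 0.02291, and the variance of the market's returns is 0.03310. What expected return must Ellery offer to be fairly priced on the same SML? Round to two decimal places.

MRP = (15.85% − 9.31%) / (2.18 − 0.95) = 5.3171%
R_f = 9.31% − 0.95 × 5.3171% = 4.2588%
β_Ellery = Cov / Var(R_m) = 0.02291 / 0.03310 = 0.6921
E(R_Ellery) = R_f + β × MRP = 4.2588% + 0.6921 × 5.3171% = 7.94%

7.94%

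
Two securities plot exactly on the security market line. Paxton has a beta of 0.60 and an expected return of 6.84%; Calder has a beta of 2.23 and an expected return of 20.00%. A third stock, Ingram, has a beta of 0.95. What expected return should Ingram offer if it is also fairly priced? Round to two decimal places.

MRP (SML slope) = (20.00% − 6.84%) / (2.23 − 0.60) = 13.16% / 1.63 = 8.0736%
R_f (intercept) = 6.84% − 0.60 × 8.0736% = 1.9958%
E(R_Ingram) = R_f + β × MRP = 1.9958% + 0.95 × 8.0736% = 9.67%

9.67%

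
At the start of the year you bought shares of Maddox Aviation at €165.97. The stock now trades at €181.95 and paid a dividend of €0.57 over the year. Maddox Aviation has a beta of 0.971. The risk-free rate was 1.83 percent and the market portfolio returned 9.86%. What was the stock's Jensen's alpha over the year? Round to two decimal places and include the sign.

+0.34%

Realised HPR = (P1 + D1 − P0) / P0 = (181.95 + 0.57 − 165.97) / 165.97 = 16.55 / 165.97 = 9.9717%
MRP = 9.86% − 1.83% = 8.03%
CAPM required = R_f + β·MRP = 1.83% + 0.971 × 8.03% = 9.62713%
α = realised − required = 9.9717% − 9.62713% = +0.34%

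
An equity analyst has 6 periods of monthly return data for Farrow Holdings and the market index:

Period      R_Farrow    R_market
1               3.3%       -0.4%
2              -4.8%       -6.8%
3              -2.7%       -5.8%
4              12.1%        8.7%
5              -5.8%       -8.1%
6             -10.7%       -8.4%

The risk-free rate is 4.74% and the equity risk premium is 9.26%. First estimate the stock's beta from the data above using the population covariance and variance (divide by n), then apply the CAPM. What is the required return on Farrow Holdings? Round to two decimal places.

15.66%

Mean R_i = (3.3 − 4.8 − 2.7 + 12.1 − 5.8 − 10.7) / 6 = -1.4333%
Mean R_m = (-0.4 − 6.8 − 5.8 + 8.7 − 8.1 − 8.4) / 6 = -3.4667%
Σ(R_i − R̄_i)(R_m − R̄_m) = 259.2967  ⇒  Cov = 259.2967 / 6 = 43.2161
Σ(R_m − R̄_m)² = 219.7933  ⇒  Var(R_m) = 219.7933 / 6 = 36.6322
β = Cov / Var(R_m) = 43.2161 / 36.6322 = 1.1797
E(R) = R_f + β × MRP = 4.74% + 1.1797 × 9.26% = 15.66%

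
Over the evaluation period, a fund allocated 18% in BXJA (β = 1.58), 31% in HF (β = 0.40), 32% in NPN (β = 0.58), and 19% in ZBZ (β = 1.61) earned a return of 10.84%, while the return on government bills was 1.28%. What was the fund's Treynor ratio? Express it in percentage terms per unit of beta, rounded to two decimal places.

β_P = 0.18×1.58 + 0.31×0.40 + 0.32×0.58 + 0.19×1.61 = 0.8999
Treynor = (R_P − R_f) / β_P = (10.84% − 1.28%) / 0.8999 = 9.56% / 0.8999 = 10.62%

10.62%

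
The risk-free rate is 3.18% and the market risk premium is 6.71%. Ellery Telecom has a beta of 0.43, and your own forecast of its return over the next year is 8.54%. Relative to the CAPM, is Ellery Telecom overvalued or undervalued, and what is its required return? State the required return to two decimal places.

Undervalued; required return 6.07%

Required return = R_f + β·MRP = 3.18% + 0.43 × 6.71% = 6.07%
Forecast 8.54% > required 6.07% → the stock plots above the SML → undervalued.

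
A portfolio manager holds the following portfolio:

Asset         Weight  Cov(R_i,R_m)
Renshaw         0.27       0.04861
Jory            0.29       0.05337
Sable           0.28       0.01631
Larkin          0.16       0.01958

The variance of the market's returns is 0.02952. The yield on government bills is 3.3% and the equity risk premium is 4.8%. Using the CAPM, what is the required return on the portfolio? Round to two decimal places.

9.20%

β_Renshaw = 0.04861 / 0.02952 = 1.6467
β_Jory = 0.05337 / 0.02952 = 1.8079
β_Sable = 0.01631 / 0.02952 = 0.5525
β_Larkin = 0.01958 / 0.02952 = 0.6633
β_P = Σ w_i β_i = 0.27×1.6467 + 0.29×1.8079 + 0.28×0.5525 + 0.16×0.6633 = 1.2297
E(R_P) = R_f + β_P × MRP = 3.3% + 1.2297 × 4.8% = 9.20%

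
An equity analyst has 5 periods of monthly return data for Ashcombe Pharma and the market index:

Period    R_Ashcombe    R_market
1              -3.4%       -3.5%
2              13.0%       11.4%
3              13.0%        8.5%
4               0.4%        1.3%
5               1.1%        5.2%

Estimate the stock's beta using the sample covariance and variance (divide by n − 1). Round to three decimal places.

Mean R_i = (-3.4 + 13.0 + 13.0 + 0.4 + 1.1) / 5 = 4.8200%
Mean R_m = (-3.5 + 11.4 + 8.5 + 1.3 + 5.2) / 5 = 4.5800%
Σ(R_i − R̄_i)(R_m − R̄_m) = 166.4620  ⇒  Cov = 166.4620 / 4 = 41.6155
Σ(R_m − R̄_m)² = 138.3080  ⇒  Var(R_m) = 138.3080 / 4 = 34.5770
β = Cov / Var(R_m) = 41.6155 / 34.5770 = 1.2036

1.204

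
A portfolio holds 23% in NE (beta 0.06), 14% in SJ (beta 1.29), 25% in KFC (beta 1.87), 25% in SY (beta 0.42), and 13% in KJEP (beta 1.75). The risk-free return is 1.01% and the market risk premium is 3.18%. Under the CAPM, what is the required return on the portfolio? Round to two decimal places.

β_P = Σ w_i β_i = 0.23×0.06 + 0.14×1.29 + 0.25×1.87 + 0.25×0.42 + 0.13×1.75 = 0.9944
E(R_P) = R_f + β_P × MRP = 1.01% + 0.9944 × 3.18% = 4.17%

4.17%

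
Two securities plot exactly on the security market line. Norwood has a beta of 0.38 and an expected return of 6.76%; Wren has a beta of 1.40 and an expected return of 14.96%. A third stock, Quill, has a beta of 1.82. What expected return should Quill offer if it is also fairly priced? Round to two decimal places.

18.34%

MRP (SML slope) = (14.96% − 6.76%) / (1.40 − 0.38) = 8.20% / 1.02 = 8.0392%
R_f (intercept) = 6.76% − 0.38 × 8.0392% = 3.7051%
E(R_Quill) = R_f + β × MRP = 3.7051% + 1.82 × 8.0392% = 18.34%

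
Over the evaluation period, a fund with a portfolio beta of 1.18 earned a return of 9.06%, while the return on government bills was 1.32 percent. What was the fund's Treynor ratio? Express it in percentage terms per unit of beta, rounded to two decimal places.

Treynor = (R_P − R_f) / β_P = (9.06% − 1.32%) / 1.1800 = 7.74% / 1.1800 = 6.56%

6.56%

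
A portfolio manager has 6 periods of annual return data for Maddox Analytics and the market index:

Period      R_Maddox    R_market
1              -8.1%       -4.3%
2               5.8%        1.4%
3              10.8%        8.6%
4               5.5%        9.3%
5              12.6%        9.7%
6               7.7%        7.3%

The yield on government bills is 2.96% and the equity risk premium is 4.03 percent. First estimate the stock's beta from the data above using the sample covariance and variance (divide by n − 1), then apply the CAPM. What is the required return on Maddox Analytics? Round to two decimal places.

Mean R_i = (-8.1 + 5.8 + 10.8 + 5.5 + 12.6 + 7.7) / 6 = 5.7167%
Mean R_m = (-4.3 + 1.4 + 8.6 + 9.3 + 9.7 + 7.3) / 6 = 5.3333%
Σ(R_i − R̄_i)(R_m − R̄_m) = 182.4767  ⇒  Cov = 182.4767 / 5 = 36.4953
Σ(R_m − R̄_m)² = 157.6133  ⇒  Var(R_m) = 157.6133 / 5 = 31.5227
β = Cov / Var(R_m) = 36.4953 / 31.5227 = 1.1577
E(R) = R_f + β × MRP = 2.96% + 1.1577 × 4.03% = 7.63%

7.63%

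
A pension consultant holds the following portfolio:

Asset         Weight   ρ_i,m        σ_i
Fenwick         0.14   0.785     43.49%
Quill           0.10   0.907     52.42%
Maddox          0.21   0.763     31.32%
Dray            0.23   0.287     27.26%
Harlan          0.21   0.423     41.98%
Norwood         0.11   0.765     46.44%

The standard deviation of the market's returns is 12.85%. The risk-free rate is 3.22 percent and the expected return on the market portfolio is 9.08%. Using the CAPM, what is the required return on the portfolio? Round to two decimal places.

14.16%

β_Fenwick = 0.785 × 43.49% / 12.85% = 2.6568
β_Quill = 0.907 × 52.42% / 12.85% = 3.7000
β_Maddox = 0.763 × 31.32% / 12.85% = 1.8597
β_Dray = 0.287 × 27.26% / 12.85% = 0.6088
β_Harlan = 0.423 × 41.98% / 12.85% = 1.3819
β_Norwood = 0.765 × 46.44% / 12.85% = 2.7647
β_P = Σ w_i β_i = 0.14×2.6568 + 0.10×3.7000 + 0.21×1.8597 + 0.23×0.6088 + 0.21×1.3819 + 0.11×2.7647 = 1.8668
MRP = 9.08% − 3.22% = 5.86%
E(R_P) = R_f + β_P × MRP = 3.22% + 1.8668 × 5.86% = 14.16%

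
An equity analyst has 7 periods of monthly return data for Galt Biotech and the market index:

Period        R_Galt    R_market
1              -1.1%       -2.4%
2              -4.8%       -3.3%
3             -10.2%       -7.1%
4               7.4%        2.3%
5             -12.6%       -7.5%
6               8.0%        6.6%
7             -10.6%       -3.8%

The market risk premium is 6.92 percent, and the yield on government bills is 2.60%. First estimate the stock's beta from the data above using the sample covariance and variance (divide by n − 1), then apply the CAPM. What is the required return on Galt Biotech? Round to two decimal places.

Mean R_i = (-1.1 − 4.8 − 10.2 + 7.4 − 12.6 + 8.0 − 10.6) / 7 = -3.4143%
Mean R_m = (-2.4 − 3.3 − 7.1 + 2.3 − 7.5 + 6.6 − 3.8) / 7 = -2.1714%
Σ(R_i − R̄_i)(R_m − R̄_m) = 243.6029  ⇒  Cov = 243.6029 / 6 = 40.6005
Σ(R_m − R̄_m)² = 153.5943  ⇒  Var(R_m) = 153.5943 / 6 = 25.5991
β = Cov / Var(R_m) = 40.6005 / 25.5991 = 1.5860
E(R) = R_f + β × MRP = 2.60% + 1.5860 × 6.92% = 13.58%

13.58%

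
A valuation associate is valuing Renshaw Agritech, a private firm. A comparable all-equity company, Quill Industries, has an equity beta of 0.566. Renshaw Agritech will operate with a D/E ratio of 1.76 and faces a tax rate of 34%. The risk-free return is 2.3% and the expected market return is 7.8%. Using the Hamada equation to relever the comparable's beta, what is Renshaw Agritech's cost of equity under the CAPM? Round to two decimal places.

β_L = β_U × [1 + (1 − t)(D/E)] = 0.566 × [1 + (1 − 0.34) × 1.76]
    = 0.566 × [1 + 0.66 × 1.76] = 0.566 × 2.1616 = 1.2235
MRP = 7.8% − 2.3% = 5.50%
E(R) = R_f + β_L × MRP = 2.3% + 1.2235 × 5.5% = 9.03%

9.03%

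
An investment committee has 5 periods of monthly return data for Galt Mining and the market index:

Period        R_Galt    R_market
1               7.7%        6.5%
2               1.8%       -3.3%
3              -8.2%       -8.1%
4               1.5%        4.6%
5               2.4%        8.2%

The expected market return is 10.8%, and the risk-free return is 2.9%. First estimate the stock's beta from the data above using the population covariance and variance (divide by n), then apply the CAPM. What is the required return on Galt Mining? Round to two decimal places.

8.13%

Mean R_i = (7.7 + 1.8 − 8.2 + 1.5 + 2.4) / 5 = 1.0400%
Mean R_m = (6.5 − 3.3 − 8.1 + 4.6 + 8.2) / 5 = 1.5800%
Σ(R_i − R̄_i)(R_m − R̄_m) = 128.8940  ⇒  Cov = 128.8940 / 5 = 25.7788
Σ(R_m − R̄_m)² = 194.6680  ⇒  Var(R_m) = 194.6680 / 5 = 38.9336
β = Cov / Var(R_m) = 25.7788 / 38.9336 = 0.6621
MRP = 10.8% − 2.9% = 7.90%
E(R) = R_f + β × MRP = 2.9% + 0.6621 × 7.9% = 8.13%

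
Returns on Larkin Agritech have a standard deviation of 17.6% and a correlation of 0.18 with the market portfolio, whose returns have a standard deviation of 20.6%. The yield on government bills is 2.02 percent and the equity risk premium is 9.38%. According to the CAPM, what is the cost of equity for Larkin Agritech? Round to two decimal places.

β = ρ × σ_i / σ_m = 0.18 × 17.6% / 20.6% = 0.1538
E(R) = 2.02% + 0.1538 × 9.38% = 3.46%

3.46%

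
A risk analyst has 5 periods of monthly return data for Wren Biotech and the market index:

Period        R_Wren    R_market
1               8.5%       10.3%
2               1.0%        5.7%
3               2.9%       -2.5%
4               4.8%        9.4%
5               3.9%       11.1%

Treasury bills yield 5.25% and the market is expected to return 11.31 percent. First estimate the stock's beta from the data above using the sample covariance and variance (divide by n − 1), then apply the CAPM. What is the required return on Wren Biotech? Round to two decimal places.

6.75%

Mean R_i = (8.5 + 1.0 + 2.9 + 4.8 + 3.9) / 5 = 4.2200%
Mean R_m = (10.3 + 5.7 − 2.5 + 9.4 + 11.1) / 5 = 6.8000%
Σ(R_i − R̄_i)(R_m − R̄_m) = 30.9300  ⇒  Cov = 30.9300 / 4 = 7.7325
Σ(R_m − R̄_m)² = 125.2000  ⇒  Var(R_m) = 125.2000 / 4 = 31.3000
β = Cov / Var(R_m) = 7.7325 / 31.3000 = 0.2470
MRP = 11.31% − 5.25% = 6.06%
E(R) = R_f + β × MRP = 5.25% + 0.2470 × 6.06% = 6.75%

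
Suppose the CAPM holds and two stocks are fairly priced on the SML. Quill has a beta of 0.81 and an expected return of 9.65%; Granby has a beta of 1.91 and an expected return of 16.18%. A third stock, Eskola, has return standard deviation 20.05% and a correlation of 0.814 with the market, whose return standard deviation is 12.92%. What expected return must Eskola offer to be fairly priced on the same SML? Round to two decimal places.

12.34%

MRP = (16.18% − 9.65%) / (1.91 − 0.81) = 5.9364%
R_f = 9.65% − 0.81 × 5.9364% = 4.8415%
β_Eskola = ρ·σ_i/σ_m = 0.814 × 20.05 / 12.92 = 1.2632
E(R_Eskola) = R_f + β × MRP = 4.8415% + 1.2632 × 5.9364% = 12.34%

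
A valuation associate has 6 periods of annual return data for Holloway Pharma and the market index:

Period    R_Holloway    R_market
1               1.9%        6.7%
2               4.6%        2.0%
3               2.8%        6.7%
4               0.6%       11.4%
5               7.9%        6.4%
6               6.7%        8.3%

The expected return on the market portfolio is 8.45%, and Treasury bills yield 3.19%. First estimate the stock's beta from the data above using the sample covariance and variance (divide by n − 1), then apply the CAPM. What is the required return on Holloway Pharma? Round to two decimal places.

1.41%

Mean R_i = (1.9 + 4.6 + 2.8 + 0.6 + 7.9 + 6.7) / 6 = 4.0833%
Mean R_m = (6.7 + 2.0 + 6.7 + 11.4 + 6.4 + 8.3) / 6 = 6.9167%
Σ(R_i − R̄_i)(R_m − R̄_m) = -15.7583  ⇒  Cov = -15.7583 / 5 = -3.1517
Σ(R_m − R̄_m)² = 46.5483  ⇒  Var(R_m) = 46.5483 / 5 = 9.3097
β = Cov / Var(R_m) = -3.1517 / 9.3097 = -0.3385
MRP = 8.45% − 3.19% = 5.26%
E(R) = R_f + β × MRP = 3.19% + -0.3385 × 5.26% = 1.41%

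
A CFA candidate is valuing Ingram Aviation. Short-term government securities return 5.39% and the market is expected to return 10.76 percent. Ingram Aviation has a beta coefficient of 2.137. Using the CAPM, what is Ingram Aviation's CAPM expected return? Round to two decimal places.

16.87%

Market risk premium = E(R_m) − R_f = 10.76% − 5.39% = 5.37%
E(R) = R_f + β × MRP = 5.39% + 2.137 × 5.37% = 16.87%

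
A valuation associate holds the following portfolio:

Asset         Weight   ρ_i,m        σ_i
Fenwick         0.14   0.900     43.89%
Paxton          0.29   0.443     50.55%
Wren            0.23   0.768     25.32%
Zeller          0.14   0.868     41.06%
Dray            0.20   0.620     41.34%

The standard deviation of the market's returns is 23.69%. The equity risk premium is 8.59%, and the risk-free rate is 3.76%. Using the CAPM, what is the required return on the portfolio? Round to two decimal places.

13.41%

β_Fenwick = 0.900 × 43.89% / 23.69% = 1.6674
β_Paxton = 0.443 × 50.55% / 23.69% = 0.9453
β_Wren = 0.768 × 25.32% / 23.69% = 0.8208
β_Zeller = 0.868 × 41.06% / 23.69% = 1.5044
β_Dray = 0.620 × 41.34% / 23.69% = 1.0819
β_P = Σ w_i β_i = 0.14×1.6674 + 0.29×0.9453 + 0.23×0.8208 + 0.14×1.5044 + 0.20×1.0819 = 1.1234
E(R_P) = R_f + β_P × MRP = 3.76% + 1.1234 × 8.59% = 13.41%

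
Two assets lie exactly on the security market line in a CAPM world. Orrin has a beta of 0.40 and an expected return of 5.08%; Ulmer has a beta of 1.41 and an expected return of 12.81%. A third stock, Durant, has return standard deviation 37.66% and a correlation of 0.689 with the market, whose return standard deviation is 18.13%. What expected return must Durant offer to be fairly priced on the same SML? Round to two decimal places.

MRP = (12.81% − 5.08%) / (1.41 − 0.40) = 7.6535%
R_f = 5.08% − 0.40 × 7.6535% = 2.0186%
β_Durant = ρ·σ_i/σ_m = 0.689 × 37.66 / 18.13 = 1.4312
E(R_Durant) = R_f + β × MRP = 2.0186% + 1.4312 × 7.6535% = 12.97%

12.97%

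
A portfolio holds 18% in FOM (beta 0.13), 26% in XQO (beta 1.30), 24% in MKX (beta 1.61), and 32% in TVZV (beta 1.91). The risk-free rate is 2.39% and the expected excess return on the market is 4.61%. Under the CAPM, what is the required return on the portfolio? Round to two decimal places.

8.65%

β_P = Σ w_i β_i = 0.18×0.13 + 0.26×1.30 + 0.24×1.61 + 0.32×1.91 = 1.3590
E(R_P) = R_f + β_P × MRP = 2.39% + 1.3590 × 4.61% = 8.65%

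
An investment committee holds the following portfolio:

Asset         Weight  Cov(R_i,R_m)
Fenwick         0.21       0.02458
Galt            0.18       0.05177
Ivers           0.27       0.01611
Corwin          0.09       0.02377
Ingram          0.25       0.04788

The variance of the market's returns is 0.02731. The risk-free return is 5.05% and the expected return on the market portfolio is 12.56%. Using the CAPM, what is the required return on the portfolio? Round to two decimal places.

β_Fenwick = 0.02458 / 0.02731 = 0.9000
β_Galt = 0.05177 / 0.02731 = 1.8956
β_Ivers = 0.01611 / 0.02731 = 0.5899
β_Corwin = 0.02377 / 0.02731 = 0.8704
β_Ingram = 0.04788 / 0.02731 = 1.7532
β_P = Σ w_i β_i = 0.21×0.9000 + 0.18×1.8956 + 0.27×0.5899 + 0.09×0.8704 + 0.25×1.7532 = 1.2061
MRP = 12.56% − 5.05% = 7.51%
E(R_P) = R_f + β_P × MRP = 5.05% + 1.2061 × 7.51% = 14.11%

14.11%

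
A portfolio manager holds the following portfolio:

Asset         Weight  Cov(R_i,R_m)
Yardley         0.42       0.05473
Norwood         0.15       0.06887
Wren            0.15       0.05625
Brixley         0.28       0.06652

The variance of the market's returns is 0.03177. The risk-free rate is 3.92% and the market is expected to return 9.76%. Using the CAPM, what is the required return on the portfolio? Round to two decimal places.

β_Yardley = 0.05473 / 0.03177 = 1.7227
β_Norwood = 0.06887 / 0.03177 = 2.1678
β_Wren = 0.05625 / 0.03177 = 1.7705
β_Brixley = 0.06652 / 0.03177 = 2.0938
β_P = Σ w_i β_i = 0.42×1.7227 + 0.15×2.1678 + 0.15×1.7705 + 0.28×2.0938 = 1.9005
MRP = 9.76% − 3.92% = 5.84%
E(R_P) = R_f + β_P × MRP = 3.92% + 1.9005 × 5.84% = 15.02%

15.02%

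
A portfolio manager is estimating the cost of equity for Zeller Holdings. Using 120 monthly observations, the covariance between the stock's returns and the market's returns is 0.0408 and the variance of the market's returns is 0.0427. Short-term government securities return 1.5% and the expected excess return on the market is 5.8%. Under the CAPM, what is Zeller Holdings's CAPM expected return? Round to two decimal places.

β = Cov(R_i, R_m) / Var(R_m) = 0.0408 / 0.0427 = 0.9555
E(R) = R_f + β × MRP = 1.5% + 0.9555 × 5.8% = 7.04%

7.04%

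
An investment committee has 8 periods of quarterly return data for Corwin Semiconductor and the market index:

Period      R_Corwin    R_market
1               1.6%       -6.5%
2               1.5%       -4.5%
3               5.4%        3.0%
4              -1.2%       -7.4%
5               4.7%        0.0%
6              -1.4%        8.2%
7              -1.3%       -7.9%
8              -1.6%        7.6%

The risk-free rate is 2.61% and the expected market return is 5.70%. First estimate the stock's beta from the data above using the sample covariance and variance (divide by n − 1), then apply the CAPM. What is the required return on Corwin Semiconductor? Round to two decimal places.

Mean R_i = (1.6 + 1.5 + 5.4 − 1.2 + 4.7 − 1.4 − 1.3 − 1.6) / 8 = 0.9625%
Mean R_m = (-6.5 − 4.5 + 3.0 − 7.4 + 0.0 + 8.2 − 7.9 + 7.6) / 8 = -0.9375%
Σ(R_i − R̄_i)(R_m − R̄_m) = 1.7788  ⇒  Cov = 1.7788 / 7 = 0.2541
Σ(R_m − R̄_m)² = 306.6388  ⇒  Var(R_m) = 306.6388 / 7 = 43.8055
β = Cov / Var(R_m) = 0.2541 / 43.8055 = 0.0058
MRP = 5.70% − 2.61% = 3.09%
E(R) = R_f + β × MRP = 2.61% + 0.0058 × 3.09% = 2.63%

2.63%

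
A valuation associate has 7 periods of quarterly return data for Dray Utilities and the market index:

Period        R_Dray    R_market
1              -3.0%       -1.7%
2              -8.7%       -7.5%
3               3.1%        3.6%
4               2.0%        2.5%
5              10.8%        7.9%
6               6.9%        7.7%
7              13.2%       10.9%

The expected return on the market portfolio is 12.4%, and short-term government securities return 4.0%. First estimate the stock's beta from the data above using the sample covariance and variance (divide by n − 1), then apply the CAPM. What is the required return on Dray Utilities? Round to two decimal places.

Mean R_i = (-3.0 − 8.7 + 3.1 + 2.0 + 10.8 + 6.9 + 13.2) / 7 = 3.4714%
Mean R_m = (-1.7 − 7.5 + 3.6 + 2.5 + 7.9 + 7.7 + 10.9) / 7 = 3.3429%
Σ(R_i − R̄_i)(R_m − R̄_m) = 287.6086  ⇒  Cov = 287.6086 / 6 = 47.9348
Σ(R_m − R̄_m)² = 240.6371  ⇒  Var(R_m) = 240.6371 / 6 = 40.1062
β = Cov / Var(R_m) = 47.9348 / 40.1062 = 1.1952
MRP = 12.4% − 4.0% = 8.40%
E(R) = R_f + β × MRP = 4.0% + 1.1952 × 8.4% = 14.04%

14.04%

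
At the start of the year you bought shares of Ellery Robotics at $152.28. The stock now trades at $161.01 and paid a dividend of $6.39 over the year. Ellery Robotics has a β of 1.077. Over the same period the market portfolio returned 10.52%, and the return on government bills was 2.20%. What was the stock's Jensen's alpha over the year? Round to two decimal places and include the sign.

Realised HPR = (P1 + D1 − P0) / P0 = (161.01 + 6.39 − 152.28) / 152.28 = 15.12 / 152.28 = 9.9291%
MRP = 10.52% − 2.20% = 8.32%
CAPM required = R_f + β·MRP = 2.20% + 1.077 × 8.32% = 11.16064%
α = realised − required = 9.9291% − 11.16064% = -1.23%

-1.23%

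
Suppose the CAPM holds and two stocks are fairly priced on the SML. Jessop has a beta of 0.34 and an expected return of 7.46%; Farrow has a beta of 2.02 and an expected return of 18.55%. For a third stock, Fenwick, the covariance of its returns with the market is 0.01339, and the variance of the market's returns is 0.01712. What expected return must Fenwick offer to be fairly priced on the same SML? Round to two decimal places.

MRP = (18.55% − 7.46%) / (2.02 − 0.34) = 6.6012%
R_f = 7.46% − 0.34 × 6.6012% = 5.2156%
β_Fenwick = Cov / Var(R_m) = 0.01339 / 0.01712 = 0.7821
E(R_Fenwick) = R_f + β × MRP = 5.2156% + 0.7821 × 6.6012% = 10.38%

10.38%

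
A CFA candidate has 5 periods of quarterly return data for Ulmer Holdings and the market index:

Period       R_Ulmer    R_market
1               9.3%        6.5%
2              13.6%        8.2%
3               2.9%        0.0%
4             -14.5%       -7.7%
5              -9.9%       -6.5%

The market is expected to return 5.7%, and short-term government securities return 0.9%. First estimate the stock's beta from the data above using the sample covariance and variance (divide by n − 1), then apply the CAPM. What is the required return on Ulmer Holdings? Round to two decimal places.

8.81%

Mean R_i = (9.3 + 13.6 + 2.9 − 14.5 − 9.9) / 5 = 0.2800%
Mean R_m = (6.5 + 8.2 + 0.0 − 7.7 − 6.5) / 5 = 0.1000%
Σ(R_i − R̄_i)(R_m − R̄_m) = 347.8300  ⇒  Cov = 347.8300 / 4 = 86.9575
Σ(R_m − R̄_m)² = 210.9800  ⇒  Var(R_m) = 210.9800 / 4 = 52.7450
β = Cov / Var(R_m) = 86.9575 / 52.7450 = 1.6486
MRP = 5.7% − 0.9% = 4.80%
E(R) = R_f + β × MRP = 0.9% + 1.6486 × 4.8% = 8.81%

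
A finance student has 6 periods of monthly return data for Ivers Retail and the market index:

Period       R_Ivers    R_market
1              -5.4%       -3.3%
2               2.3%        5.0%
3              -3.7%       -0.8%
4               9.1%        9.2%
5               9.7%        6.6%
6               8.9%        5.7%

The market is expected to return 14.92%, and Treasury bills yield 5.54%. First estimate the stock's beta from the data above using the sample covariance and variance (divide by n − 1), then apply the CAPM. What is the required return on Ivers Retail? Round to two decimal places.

18.15%

Mean R_i = (-5.4 + 2.3 − 3.7 + 9.1 + 9.7 + 8.9) / 6 = 3.4833%
Mean R_m = (-3.3 + 5.0 − 0.8 + 9.2 + 6.6 + 5.7) / 6 = 3.7333%
Σ(R_i − R̄_i)(R_m − R̄_m) = 152.7233  ⇒  Cov = 152.7233 / 5 = 30.5447
Σ(R_m − R̄_m)² = 113.5933  ⇒  Var(R_m) = 113.5933 / 5 = 22.7187
β = Cov / Var(R_m) = 30.5447 / 22.7187 = 1.3445
MRP = 14.92% − 5.54% = 9.38%
E(R) = R_f + β × MRP = 5.54% + 1.3445 × 9.38% = 18.15%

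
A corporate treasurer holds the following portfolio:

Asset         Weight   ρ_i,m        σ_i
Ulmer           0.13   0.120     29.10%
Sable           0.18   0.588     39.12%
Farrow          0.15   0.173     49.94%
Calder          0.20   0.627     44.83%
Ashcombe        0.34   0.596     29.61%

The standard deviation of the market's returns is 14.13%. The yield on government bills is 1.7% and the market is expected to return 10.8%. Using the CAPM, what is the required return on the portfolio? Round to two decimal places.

β_Ulmer = 0.120 × 29.10% / 14.13% = 0.2471
β_Sable = 0.588 × 39.12% / 14.13% = 1.6279
β_Farrow = 0.173 × 49.94% / 14.13% = 0.6114
β_Calder = 0.627 × 44.83% / 14.13% = 1.9893
β_Ashcombe = 0.596 × 29.61% / 14.13% = 1.2489
β_P = Σ w_i β_i = 0.13×0.2471 + 0.18×1.6279 + 0.15×0.6114 + 0.20×1.9893 + 0.34×1.2489 = 1.2393
MRP = 10.8% − 1.7% = 9.10%
E(R_P) = R_f + β_P × MRP = 1.7% + 1.2393 × 9.1% = 12.98%

12.98%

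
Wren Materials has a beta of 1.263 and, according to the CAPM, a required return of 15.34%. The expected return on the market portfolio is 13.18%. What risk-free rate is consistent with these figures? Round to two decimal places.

4.97%

E(R) = R_f + β(E(R_m) − R_f) = R_f(1 − β) + β·E(R_m)
15.34% = R_f × (1 − 1.263) + 1.263 × 13.18%
15.34% = R_f × -0.263 + 16.64634%
R_f = (15.34% − 16.64634%) / -0.263 = 4.97%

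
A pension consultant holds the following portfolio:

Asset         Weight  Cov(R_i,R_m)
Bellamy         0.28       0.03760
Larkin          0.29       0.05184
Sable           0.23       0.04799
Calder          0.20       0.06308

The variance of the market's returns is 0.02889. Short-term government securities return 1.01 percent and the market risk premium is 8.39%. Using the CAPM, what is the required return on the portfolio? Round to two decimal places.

15.30%

β_Bellamy = 0.03760 / 0.02889 = 1.3015
β_Larkin = 0.05184 / 0.02889 = 1.7944
β_Sable = 0.04799 / 0.02889 = 1.6611
β_Calder = 0.06308 / 0.02889 = 2.1835
β_P = Σ w_i β_i = 0.28×1.3015 + 0.29×1.7944 + 0.23×1.6611 + 0.20×2.1835 = 1.7035
E(R_P) = R_f + β_P × MRP = 1.01% + 1.7035 × 8.39% = 15.30%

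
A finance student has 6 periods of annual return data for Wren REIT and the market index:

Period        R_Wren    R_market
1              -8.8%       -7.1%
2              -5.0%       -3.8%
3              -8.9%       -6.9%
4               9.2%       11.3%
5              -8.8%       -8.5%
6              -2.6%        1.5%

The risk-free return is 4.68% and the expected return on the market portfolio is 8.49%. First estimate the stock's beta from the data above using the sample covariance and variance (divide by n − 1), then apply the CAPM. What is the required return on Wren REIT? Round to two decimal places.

Mean R_i = (-8.8 − 5.0 − 8.9 + 9.2 − 8.8 − 2.6) / 6 = -4.1500%
Mean R_m = (-7.1 − 3.8 − 6.9 + 11.3 − 8.5 + 1.5) / 6 = -2.2500%
Σ(R_i − R̄_i)(R_m − R̄_m) = 261.7250  ⇒  Cov = 261.7250 / 5 = 52.3450
Σ(R_m − R̄_m)² = 284.2750  ⇒  Var(R_m) = 284.2750 / 5 = 56.8550
β = Cov / Var(R_m) = 52.3450 / 56.8550 = 0.9207
MRP = 8.49% − 4.68% = 3.81%
E(R) = R_f + β × MRP = 4.68% + 0.9207 × 3.81% = 8.19%

8.19%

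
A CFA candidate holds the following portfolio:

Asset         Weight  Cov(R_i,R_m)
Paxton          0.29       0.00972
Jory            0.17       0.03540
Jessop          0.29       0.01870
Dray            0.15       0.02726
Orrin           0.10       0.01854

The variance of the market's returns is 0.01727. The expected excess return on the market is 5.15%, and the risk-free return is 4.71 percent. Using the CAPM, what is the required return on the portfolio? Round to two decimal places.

10.73%

β_Paxton = 0.00972 / 0.01727 = 0.5628
β_Jory = 0.03540 / 0.01727 = 2.0498
β_Jessop = 0.01870 / 0.01727 = 1.0828
β_Dray = 0.02726 / 0.01727 = 1.5785
β_Orrin = 0.01854 / 0.01727 = 1.0735
β_P = Σ w_i β_i = 0.29×0.5628 + 0.17×2.0498 + 0.29×1.0828 + 0.15×1.5785 + 0.10×1.0735 = 1.1698
E(R_P) = R_f + β_P × MRP = 4.71% + 1.1698 × 5.15% = 10.73%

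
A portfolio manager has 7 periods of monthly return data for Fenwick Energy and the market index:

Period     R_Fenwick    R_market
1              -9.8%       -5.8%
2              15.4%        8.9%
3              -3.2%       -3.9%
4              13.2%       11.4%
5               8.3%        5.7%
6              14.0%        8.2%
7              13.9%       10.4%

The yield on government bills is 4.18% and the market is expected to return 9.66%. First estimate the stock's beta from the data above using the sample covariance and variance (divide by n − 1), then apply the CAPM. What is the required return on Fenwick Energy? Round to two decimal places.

Mean R_i = (-9.8 + 15.4 − 3.2 + 13.2 + 8.3 + 14.0 + 13.9) / 7 = 7.4000%
Mean R_m = (-5.8 + 8.9 − 3.9 + 11.4 + 5.7 + 8.2 + 10.4) / 7 = 4.9857%
Σ(R_i − R̄_i)(R_m − R̄_m) = 405.2700  ⇒  Cov = 405.2700 / 6 = 67.5450
Σ(R_m − R̄_m)² = 291.9086  ⇒  Var(R_m) = 291.9086 / 6 = 48.6514
β = Cov / Var(R_m) = 67.5450 / 48.6514 = 1.3883
MRP = 9.66% − 4.18% = 5.48%
E(R) = R_f + β × MRP = 4.18% + 1.3883 × 5.48% = 11.79%

11.79%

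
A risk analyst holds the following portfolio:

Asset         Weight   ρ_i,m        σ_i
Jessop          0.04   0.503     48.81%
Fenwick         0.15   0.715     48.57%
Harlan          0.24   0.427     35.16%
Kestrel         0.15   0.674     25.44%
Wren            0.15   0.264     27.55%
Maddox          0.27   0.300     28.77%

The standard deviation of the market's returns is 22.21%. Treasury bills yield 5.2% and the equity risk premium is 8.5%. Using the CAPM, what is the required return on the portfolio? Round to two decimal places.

β_Jessop = 0.503 × 48.81% / 22.21% = 1.1054
β_Fenwick = 0.715 × 48.57% / 22.21% = 1.5636
β_Harlan = 0.427 × 35.16% / 22.21% = 0.6760
β_Kestrel = 0.674 × 25.44% / 22.21% = 0.7720
β_Wren = 0.264 × 27.55% / 22.21% = 0.3275
β_Maddox = 0.300 × 28.77% / 22.21% = 0.3886
β_P = Σ w_i β_i = 0.04×1.1054 + 0.15×1.5636 + 0.24×0.6760 + 0.15×0.7720 + 0.15×0.3275 + 0.27×0.3886 = 0.7108
E(R_P) = R_f + β_P × MRP = 5.2% + 0.7108 × 8.5% = 11.24%

11.24%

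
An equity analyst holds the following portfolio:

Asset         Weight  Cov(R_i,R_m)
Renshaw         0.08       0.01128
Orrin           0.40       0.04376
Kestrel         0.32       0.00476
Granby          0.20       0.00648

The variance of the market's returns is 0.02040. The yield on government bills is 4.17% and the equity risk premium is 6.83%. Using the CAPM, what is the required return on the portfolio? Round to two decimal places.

β_Renshaw = 0.01128 / 0.02040 = 0.5529
β_Orrin = 0.04376 / 0.02040 = 2.1451
β_Kestrel = 0.00476 / 0.02040 = 0.2333
β_Granby = 0.00648 / 0.02040 = 0.3176
β_P = Σ w_i β_i = 0.08×0.5529 + 0.40×2.1451 + 0.32×0.2333 + 0.20×0.3176 = 1.0404
E(R_P) = R_f + β_P × MRP = 4.17% + 1.0404 × 6.83% = 11.28%

11.28%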